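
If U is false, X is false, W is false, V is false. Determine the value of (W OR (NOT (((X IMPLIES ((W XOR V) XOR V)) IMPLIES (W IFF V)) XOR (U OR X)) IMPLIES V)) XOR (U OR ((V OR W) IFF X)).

F

Substituting U=F, X=F, W=F, V=F:
W XOR V = F XOR F = F
(W XOR V) XOR V = F XOR F = F
X IMPLIES ((W XOR V) XOR V) = F IMPLIES F = T
W IFF V = F IFF F = T
(X IMPLIES ((W XOR V) XOR V)) IMPLIES (W IFF V) = T IMPLIES T = T
U OR X = F OR F = F
((X IMPLIES ((W XOR V) XOR V)) IMPLIES (W IFF V)) XOR (U OR X) = T XOR F = T
NOT (((X IMPLIES ((W XOR V) XOR V)) IMPLIES (W IFF V)) XOR (U OR X)) = NOT T = F
NOT (((X IMPLIES ((W XOR V) XOR V)) IMPLIES (W IFF V)) XOR (U OR X)) IMPLIES V = F IMPLIES F = T
W OR (NOT (((X IMPLIES ((W XOR V) XOR V)) IMPLIES (W IFF V)) XOR (U OR X)) IMPLIES V) = F OR T = T
V OR W = F OR F = F
(V OR W) IFF X = F IFF F = T
U OR ((V OR W) IFF X) = F OR T = T
(W OR (NOT (((X IMPLIES ((W XOR V) XOR V)) IMPLIES (W IFF V)) XOR (U OR X)) IMPLIES V)) XOR (U OR ((V OR W) IFF X)) = T XOR T = F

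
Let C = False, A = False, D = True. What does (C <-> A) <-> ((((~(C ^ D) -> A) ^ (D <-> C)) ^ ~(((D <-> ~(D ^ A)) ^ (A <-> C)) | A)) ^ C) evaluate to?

C <-> A = False <-> False = True
C ^ D = False ^ True = True
~(C ^ D) = ~True = False
~(C ^ D) -> A = False -> False = True
D <-> C = True <-> False = False
(~(C ^ D) -> A) ^ (D <-> C) = True ^ False = True
D ^ A = True ^ False = True
~(D ^ A) = ~True = False
D <-> ~(D ^ A) = True <-> False = False
A <-> C = False <-> False = True
(D <-> ~(D ^ A)) ^ (A <-> C) = False ^ True = True
((D <-> ~(D ^ A)) ^ (A <-> C)) | A = True | False = True
~(((D <-> ~(D ^ A)) ^ (A <-> C)) | A) = ~True = False
((~(C ^ D) -> A) ^ (D <-> C)) ^ ~(((D <-> ~(D ^ A)) ^ (A <-> C)) | A) = True ^ False = True
(((~(C ^ D) -> A) ^ (D <-> C)) ^ ~(((D <-> ~(D ^ A)) ^ (A <-> C)) | A)) ^ C = True ^ False = True
(C <-> A) <-> ((((~(C ^ D) -> A) ^ (D <-> C)) ^ ~(((D <-> ~(D ^ A)) ^ (A <-> C)) | A)) ^ C) = True <-> True = True

True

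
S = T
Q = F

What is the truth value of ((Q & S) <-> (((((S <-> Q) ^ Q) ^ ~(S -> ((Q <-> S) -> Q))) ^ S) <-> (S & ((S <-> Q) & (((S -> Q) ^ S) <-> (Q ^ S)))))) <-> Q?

Q & S = F & T = F
S <-> Q = T <-> F = F
(S <-> Q) ^ Q = F ^ F = F
Q <-> S = F <-> T = F
(Q <-> S) -> Q = F -> F = T
S -> ((Q <-> S) -> Q) = T -> T = T
~(S -> ((Q <-> S) -> Q)) = ~T = F
((S <-> Q) ^ Q) ^ ~(S -> ((Q <-> S) -> Q)) = F ^ F = F
(((S <-> Q) ^ Q) ^ ~(S -> ((Q <-> S) -> Q))) ^ S = F ^ T = T
S <-> Q = T <-> F = F
S -> Q = T -> F = F
(S -> Q) ^ S = F ^ T = T
Q ^ S = F ^ T = T
((S -> Q) ^ S) <-> (Q ^ S) = T <-> T = T
(S <-> Q) & (((S -> Q) ^ S) <-> (Q ^ S)) = F & T = F
S & ((S <-> Q) & (((S -> Q) ^ S) <-> (Q ^ S))) = T & F = F
((((S <-> Q) ^ Q) ^ ~(S -> ((Q <-> S) -> Q))) ^ S) <-> (S & ((S <-> Q) & (((S -> Q) ^ S) <-> (Q ^ S)))) = T <-> F = F
(Q & S) <-> (((((S <-> Q) ^ Q) ^ ~(S -> ((Q <-> S) -> Q))) ^ S) <-> (S & ((S <-> Q) & (((S -> Q) ^ S) <-> (Q ^ S))))) = F <-> F = T
((Q & S) <-> (((((S <-> Q) ^ Q) ^ ~(S -> ((Q <-> S) -> Q))) ^ S) <-> (S & ((S <-> Q) & (((S -> Q) ^ S) <-> (Q ^ S)))))) <-> Q = T <-> F = F

F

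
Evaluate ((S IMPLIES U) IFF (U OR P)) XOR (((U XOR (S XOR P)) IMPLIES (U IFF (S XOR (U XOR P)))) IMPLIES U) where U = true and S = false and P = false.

false

S IMPLIES U = false IMPLIES true = true
U OR P = true OR false = true
(S IMPLIES U) IFF (U OR P) = true IFF true = true
S XOR P = false XOR false = false
U XOR (S XOR P) = true XOR false = true
U XOR P = true XOR false = true
S XOR (U XOR P) = false XOR true = true
U IFF (S XOR (U XOR P)) = true IFF true = true
(U XOR (S XOR P)) IMPLIES (U IFF (S XOR (U XOR P))) = true IMPLIES true = true
((U XOR (S XOR P)) IMPLIES (U IFF (S XOR (U XOR P)))) IMPLIES U = true IMPLIES true = true
((S IMPLIES U) IFF (U OR P)) XOR (((U XOR (S XOR P)) IMPLIES (U IFF (S XOR (U XOR P)))) IMPLIES U) = true XOR true = false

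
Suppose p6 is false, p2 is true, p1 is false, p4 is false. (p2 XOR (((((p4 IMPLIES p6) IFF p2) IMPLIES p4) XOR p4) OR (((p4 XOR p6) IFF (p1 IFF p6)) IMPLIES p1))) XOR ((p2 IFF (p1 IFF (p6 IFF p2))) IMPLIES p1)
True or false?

p4 IMPLIES p6 = False IMPLIES False = True
(p4 IMPLIES p6) IFF p2 = True IFF True = True
((p4 IMPLIES p6) IFF p2) IMPLIES p4 = True IMPLIES False = False
(((p4 IMPLIES p6) IFF p2) IMPLIES p4) XOR p4 = False XOR False = False
p4 XOR p6 = False XOR False = False
p1 IFF p6 = False IFF False = True
(p4 XOR p6) IFF (p1 IFF p6) = False IFF True = False
((p4 XOR p6) IFF (p1 IFF p6)) IMPLIES p1 = False IMPLIES False = True
((((p4 IMPLIES p6) IFF p2) IMPLIES p4) XOR p4) OR (((p4 XOR p6) IFF (p1 IFF p6)) IMPLIES p1) = False OR True = True
p2 XOR (((((p4 IMPLIES p6) IFF p2) IMPLIES p4) XOR p4) OR (((p4 XOR p6) IFF (p1 IFF p6)) IMPLIES p1)) = True XOR True = False
p6 IFF p2 = False IFF True = False
p1 IFF (p6 IFF p2) = False IFF False = True
p2 IFF (p1 IFF (p6 IFF p2)) = True IFF True = True
(p2 IFF (p1 IFF (p6 IFF p2))) IMPLIES p1 = True IMPLIES False = False
(p2 XOR (((((p4 IMPLIES p6) IFF p2) IMPLIES p4) XOR p4) OR (((p4 XOR p6) IFF (p1 IFF p6)) IMPLIES p1))) XOR ((p2 IFF (p1 IFF (p6 IFF p2))) IMPLIES p1) = False XOR False = False

False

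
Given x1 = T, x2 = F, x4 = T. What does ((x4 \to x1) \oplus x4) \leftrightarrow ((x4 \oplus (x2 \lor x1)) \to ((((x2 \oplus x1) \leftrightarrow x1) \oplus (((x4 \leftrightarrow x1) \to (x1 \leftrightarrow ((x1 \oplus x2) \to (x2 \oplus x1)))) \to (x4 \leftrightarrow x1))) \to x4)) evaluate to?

F

x4 \to x1 = T \to T = T
(x4 \to x1) \oplus x4 = T \oplus T = F
x2 \lor x1 = F \lor T = T
x4 \oplus (x2 \lor x1) = T \oplus T = F
x2 \oplus x1 = F \oplus T = T
(x2 \oplus x1) \leftrightarrow x1 = T \leftrightarrow T = T
x4 \leftrightarrow x1 = T \leftrightarrow T = T
x1 \oplus x2 = T \oplus F = T
x2 \oplus x1 = F \oplus T = T
(x1 \oplus x2) \to (x2 \oplus x1) = T \to T = T
x1 \leftrightarrow ((x1 \oplus x2) \to (x2 \oplus x1)) = T \leftrightarrow T = T
(x4 \leftrightarrow x1) \to (x1 \leftrightarrow ((x1 \oplus x2) \to (x2 \oplus x1))) = T \to T = T
x4 \leftrightarrow x1 = T \leftrightarrow T = T
((x4 \leftrightarrow x1) \to (x1 \leftrightarrow ((x1 \oplus x2) \to (x2 \oplus x1)))) \to (x4 \leftrightarrow x1) = T \to T = T
((x2 \oplus x1) \leftrightarrow x1) \oplus (((x4 \leftrightarrow x1) \to (x1 \leftrightarrow ((x1 \oplus x2) \to (x2 \oplus x1)))) \to (x4 \leftrightarrow x1)) = T \oplus T = F
(((x2 \oplus x1) \leftrightarrow x1) \oplus (((x4 \leftrightarrow x1) \to (x1 \leftrightarrow ((x1 \oplus x2) \to (x2 \oplus x1)))) \to (x4 \leftrightarrow x1))) \to x4 = F \to T = T
(x4 \oplus (x2 \lor x1)) \to ((((x2 \oplus x1) \leftrightarrow x1) \oplus (((x4 \leftrightarrow x1) \to (x1 \leftrightarrow ((x1 \oplus x2) \to (x2 \oplus x1)))) \to (x4 \leftrightarrow x1))) \to x4) = F \to T = T
((x4 \to x1) \oplus x4) \leftrightarrow ((x4 \oplus (x2 \lor x1)) \to ((((x2 \oplus x1) \leftrightarrow x1) \oplus (((x4 \leftrightarrow x1) \to (x1 \leftrightarrow ((x1 \oplus x2) \to (x2 \oplus x1)))) \to (x4 \leftrightarrow x1))) \to x4)) = F \leftrightarrow T = F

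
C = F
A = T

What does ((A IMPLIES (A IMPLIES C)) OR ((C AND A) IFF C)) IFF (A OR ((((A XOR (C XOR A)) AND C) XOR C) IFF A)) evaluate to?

A IMPLIES C = T IMPLIES F = F
A IMPLIES (A IMPLIES C) = T IMPLIES F = F
C AND A = F AND T = F
(C AND A) IFF C = F IFF F = T
(A IMPLIES (A IMPLIES C)) OR ((C AND A) IFF C) = F OR T = T
C XOR A = F XOR T = T
A XOR (C XOR A) = T XOR T = F
(A XOR (C XOR A)) AND C = F AND F = F
((A XOR (C XOR A)) AND C) XOR C = F XOR F = F
(((A XOR (C XOR A)) AND C) XOR C) IFF A = F IFF T = F
A OR ((((A XOR (C XOR A)) AND C) XOR C) IFF A) = T OR F = T
((A IMPLIES (A IMPLIES C)) OR ((C AND A) IFF C)) IFF (A OR ((((A XOR (C XOR A)) AND C) XOR C) IFF A)) = T IFF T = T

T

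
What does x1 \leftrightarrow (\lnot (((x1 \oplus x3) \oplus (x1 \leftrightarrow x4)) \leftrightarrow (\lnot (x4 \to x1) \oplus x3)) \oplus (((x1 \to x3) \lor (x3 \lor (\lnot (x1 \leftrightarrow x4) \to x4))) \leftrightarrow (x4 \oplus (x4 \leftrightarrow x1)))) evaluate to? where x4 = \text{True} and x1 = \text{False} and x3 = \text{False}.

x1 \oplus x3 = \text{False} \oplus \text{False} = \text{False}
x1 \leftrightarrow x4 = \text{False} \leftrightarrow \text{True} = \text{False}
(x1 \oplus x3) \oplus (x1 \leftrightarrow x4) = \text{False} \oplus \text{False} = \text{False}
x4 \to x1 = \text{True} \to \text{False} = \text{False}
\lnot (x4 \to x1) = \lnot \text{False} = \text{True}
\lnot (x4 \to x1) \oplus x3 = \text{True} \oplus \text{False} = \text{True}
((x1 \oplus x3) \oplus (x1 \leftrightarrow x4)) \leftrightarrow (\lnot (x4 \to x1) \oplus x3) = \text{False} \leftrightarrow \text{True} = \text{False}
\lnot (((x1 \oplus x3) \oplus (x1 \leftrightarrow x4)) \leftrightarrow (\lnot (x4 \to x1) \oplus x3)) = \lnot \text{False} = \text{True}
x1 \to x3 = \text{False} \to \text{False} = \text{True}
x1 \leftrightarrow x4 = \text{False} \leftrightarrow \text{True} = \text{False}
\lnot (x1 \leftrightarrow x4) = \lnot \text{False} = \text{True}
\lnot (x1 \leftrightarrow x4) \to x4 = \text{True} \to \text{True} = \text{True}
x3 \lor (\lnot (x1 \leftrightarrow x4) \to x4) = \text{False} \lor \text{True} = \text{True}
(x1 \to x3) \lor (x3 \lor (\lnot (x1 \leftrightarrow x4) \to x4)) = \text{True} \lor \text{True} = \text{True}
x4 \leftrightarrow x1 = \text{True} \leftrightarrow \text{False} = \text{False}
x4 \oplus (x4 \leftrightarrow x1) = \text{True} \oplus \text{False} = \text{True}
((x1 \to x3) \lor (x3 \lor (\lnot (x1 \leftrightarrow x4) \to x4))) \leftrightarrow (x4 \oplus (x4 \leftrightarrow x1)) = \text{True} \leftrightarrow \text{True} = \text{True}
\lnot (((x1 \oplus x3) \oplus (x1 \leftrightarrow x4)) \leftrightarrow (\lnot (x4 \to x1) \oplus x3)) \oplus (((x1 \to x3) \lor (x3 \lor (\lnot (x1 \leftrightarrow x4) \to x4))) \leftrightarrow (x4 \oplus (x4 \leftrightarrow x1))) = \text{True} \oplus \text{True} = \text{False}
x1 \leftrightarrow (\lnot (((x1 \oplus x3) \oplus (x1 \leftrightarrow x4)) \leftrightarrow (\lnot (x4 \to x1) \oplus x3)) \oplus (((x1 \to x3) \lor (x3 \lor (\lnot (x1 \leftrightarrow x4) \to x4))) \leftrightarrow (x4 \oplus (x4 \leftrightarrow x1)))) = \text{False} \leftrightarrow \text{False} = \text{True}

\text{True}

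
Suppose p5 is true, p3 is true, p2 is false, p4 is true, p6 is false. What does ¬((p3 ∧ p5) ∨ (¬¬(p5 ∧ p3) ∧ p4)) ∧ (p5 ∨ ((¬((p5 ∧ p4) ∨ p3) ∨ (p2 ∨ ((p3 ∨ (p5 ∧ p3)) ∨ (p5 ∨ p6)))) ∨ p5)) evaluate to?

Substituting p5=T, p3=T, p2=F, p4=T, p6=F:
p3 ∧ p5 = T ∧ T = T
p5 ∧ p3 = T ∧ T = T
¬(p5 ∧ p3) = ¬T = F
¬¬(p5 ∧ p3) = ¬F = T
¬¬(p5 ∧ p3) ∧ p4 = T ∧ T = T
(p3 ∧ p5) ∨ (¬¬(p5 ∧ p3) ∧ p4) = T ∨ T = T
¬((p3 ∧ p5) ∨ (¬¬(p5 ∧ p3) ∧ p4)) = ¬T = F
p5 ∧ p4 = T ∧ T = T
(p5 ∧ p4) ∨ p3 = T ∨ T = T
¬((p5 ∧ p4) ∨ p3) = ¬T = F
p5 ∧ p3 = T ∧ T = T
p3 ∨ (p5 ∧ p3) = T ∨ T = T
p5 ∨ p6 = T ∨ F = T
(p3 ∨ (p5 ∧ p3)) ∨ (p5 ∨ p6) = T ∨ T = T
p2 ∨ ((p3 ∨ (p5 ∧ p3)) ∨ (p5 ∨ p6)) = F ∨ T = T
¬((p5 ∧ p4) ∨ p3) ∨ (p2 ∨ ((p3 ∨ (p5 ∧ p3)) ∨ (p5 ∨ p6))) = F ∨ T = T
(¬((p5 ∧ p4) ∨ p3) ∨ (p2 ∨ ((p3 ∨ (p5 ∧ p3)) ∨ (p5 ∨ p6)))) ∨ p5 = T ∨ T = T
p5 ∨ ((¬((p5 ∧ p4) ∨ p3) ∨ (p2 ∨ ((p3 ∨ (p5 ∧ p3)) ∨ (p5 ∨ p6)))) ∨ p5) = T ∨ T = T
¬((p3 ∧ p5) ∨ (¬¬(p5 ∧ p3) ∧ p4)) ∧ (p5 ∨ ((¬((p5 ∧ p4) ∨ p3) ∨ (p2 ∨ ((p3 ∨ (p5 ∧ p3)) ∨ (p5 ∨ p6)))) ∨ p5)) = F ∧ T = F

F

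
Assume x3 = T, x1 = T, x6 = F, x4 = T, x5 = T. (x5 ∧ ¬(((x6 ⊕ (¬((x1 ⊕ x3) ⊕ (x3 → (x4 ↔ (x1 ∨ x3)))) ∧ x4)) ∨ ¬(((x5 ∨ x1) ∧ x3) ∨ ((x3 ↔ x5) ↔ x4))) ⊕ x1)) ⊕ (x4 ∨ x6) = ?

T

x1 ⊕ x3 = T ⊕ T = F
x1 ∨ x3 = T ∨ T = T
x4 ↔ (x1 ∨ x3) = T ↔ T = T
x3 → (x4 ↔ (x1 ∨ x3)) = T → T = T
(x1 ⊕ x3) ⊕ (x3 → (x4 ↔ (x1 ∨ x3))) = F ⊕ T = T
¬((x1 ⊕ x3) ⊕ (x3 → (x4 ↔ (x1 ∨ x3)))) = ¬T = F
¬((x1 ⊕ x3) ⊕ (x3 → (x4 ↔ (x1 ∨ x3)))) ∧ x4 = F ∧ T = F
x6 ⊕ (¬((x1 ⊕ x3) ⊕ (x3 → (x4 ↔ (x1 ∨ x3)))) ∧ x4) = F ⊕ F = F
x5 ∨ x1 = T ∨ T = T
(x5 ∨ x1) ∧ x3 = T ∧ T = T
x3 ↔ x5 = T ↔ T = T
(x3 ↔ x5) ↔ x4 = T ↔ T = T
((x5 ∨ x1) ∧ x3) ∨ ((x3 ↔ x5) ↔ x4) = T ∨ T = T
¬(((x5 ∨ x1) ∧ x3) ∨ ((x3 ↔ x5) ↔ x4)) = ¬T = F
(x6 ⊕ (¬((x1 ⊕ x3) ⊕ (x3 → (x4 ↔ (x1 ∨ x3)))) ∧ x4)) ∨ ¬(((x5 ∨ x1) ∧ x3) ∨ ((x3 ↔ x5) ↔ x4)) = F ∨ F = F
((x6 ⊕ (¬((x1 ⊕ x3) ⊕ (x3 → (x4 ↔ (x1 ∨ x3)))) ∧ x4)) ∨ ¬(((x5 ∨ x1) ∧ x3) ∨ ((x3 ↔ x5) ↔ x4))) ⊕ x1 = F ⊕ T = T
¬(((x6 ⊕ (¬((x1 ⊕ x3) ⊕ (x3 → (x4 ↔ (x1 ∨ x3)))) ∧ x4)) ∨ ¬(((x5 ∨ x1) ∧ x3) ∨ ((x3 ↔ x5) ↔ x4))) ⊕ x1) = ¬T = F
x5 ∧ ¬(((x6 ⊕ (¬((x1 ⊕ x3) ⊕ (x3 → (x4 ↔ (x1 ∨ x3)))) ∧ x4)) ∨ ¬(((x5 ∨ x1) ∧ x3) ∨ ((x3 ↔ x5) ↔ x4))) ⊕ x1) = T ∧ F = F
x4 ∨ x6 = T ∨ F = T
(x5 ∧ ¬(((x6 ⊕ (¬((x1 ⊕ x3) ⊕ (x3 → (x4 ↔ (x1 ∨ x3)))) ∧ x4)) ∨ ¬(((x5 ∨ x1) ∧ x3) ∨ ((x3 ↔ x5) ↔ x4))) ⊕ x1)) ⊕ (x4 ∨ x6) = F ⊕ T = T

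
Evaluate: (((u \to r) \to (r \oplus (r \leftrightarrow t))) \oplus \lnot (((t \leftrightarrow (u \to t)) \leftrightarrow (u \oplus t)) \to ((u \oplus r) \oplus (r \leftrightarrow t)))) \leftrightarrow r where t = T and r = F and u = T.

u \to r = T \to F = F
r \leftrightarrow t = F \leftrightarrow T = F
r \oplus (r \leftrightarrow t) = F \oplus F = F
(u \to r) \to (r \oplus (r \leftrightarrow t)) = F \to F = T
u \to t = T \to T = T
t \leftrightarrow (u \to t) = T \leftrightarrow T = T
u \oplus t = T \oplus T = F
(t \leftrightarrow (u \to t)) \leftrightarrow (u \oplus t) = T \leftrightarrow F = F
u \oplus r = T \oplus F = T
r \leftrightarrow t = F \leftrightarrow T = F
(u \oplus r) \oplus (r \leftrightarrow t) = T \oplus F = T
((t \leftrightarrow (u \to t)) \leftrightarrow (u \oplus t)) \to ((u \oplus r) \oplus (r \leftrightarrow t)) = F \to T = T
\lnot (((t \leftrightarrow (u \to t)) \leftrightarrow (u \oplus t)) \to ((u \oplus r) \oplus (r \leftrightarrow t))) = \lnot T = F
((u \to r) \to (r \oplus (r \leftrightarrow t))) \oplus \lnot (((t \leftrightarrow (u \to t)) \leftrightarrow (u \oplus t)) \to ((u \oplus r) \oplus (r \leftrightarrow t))) = T \oplus F = T
(((u \to r) \to (r \oplus (r \leftrightarrow t))) \oplus \lnot (((t \leftrightarrow (u \to t)) \leftrightarrow (u \oplus t)) \to ((u \oplus r) \oplus (r \leftrightarrow t)))) \leftrightarrow r = T \leftrightarrow F = F

F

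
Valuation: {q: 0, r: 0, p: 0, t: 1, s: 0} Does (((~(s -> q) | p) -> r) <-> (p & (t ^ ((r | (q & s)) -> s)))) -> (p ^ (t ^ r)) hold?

s -> q = 0 -> 0 = 1
~(s -> q) = ~1 = 0
~(s -> q) | p = 0 | 0 = 0
(~(s -> q) | p) -> r = 0 -> 0 = 1
q & s = 0 & 0 = 0
r | (q & s) = 0 | 0 = 0
(r | (q & s)) -> s = 0 -> 0 = 1
t ^ ((r | (q & s)) -> s) = 1 ^ 1 = 0
p & (t ^ ((r | (q & s)) -> s)) = 0 & 0 = 0
((~(s -> q) | p) -> r) <-> (p & (t ^ ((r | (q & s)) -> s))) = 1 <-> 0 = 0
t ^ r = 1 ^ 0 = 1
p ^ (t ^ r) = 0 ^ 1 = 1
(((~(s -> q) | p) -> r) <-> (p & (t ^ ((r | (q & s)) -> s)))) -> (p ^ (t ^ r)) = 0 -> 1 = 1

1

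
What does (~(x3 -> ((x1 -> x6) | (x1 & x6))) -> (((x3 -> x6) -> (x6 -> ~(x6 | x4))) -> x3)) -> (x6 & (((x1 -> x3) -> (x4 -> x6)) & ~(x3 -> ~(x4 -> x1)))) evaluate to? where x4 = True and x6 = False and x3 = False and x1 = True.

x1 -> x6 = True -> False = False
x1 & x6 = True & False = False
(x1 -> x6) | (x1 & x6) = False | False = False
x3 -> ((x1 -> x6) | (x1 & x6)) = False -> False = True
~(x3 -> ((x1 -> x6) | (x1 & x6))) = ~True = False
x3 -> x6 = False -> False = True
x6 | x4 = False | True = True
~(x6 | x4) = ~True = False
x6 -> ~(x6 | x4) = False -> False = True
(x3 -> x6) -> (x6 -> ~(x6 | x4)) = True -> True = True
((x3 -> x6) -> (x6 -> ~(x6 | x4))) -> x3 = True -> False = False
~(x3 -> ((x1 -> x6) | (x1 & x6))) -> (((x3 -> x6) -> (x6 -> ~(x6 | x4))) -> x3) = False -> False = True
x1 -> x3 = True -> False = False
x4 -> x6 = True -> False = False
(x1 -> x3) -> (x4 -> x6) = False -> False = True
x4 -> x1 = True -> True = True
~(x4 -> x1) = ~True = False
x3 -> ~(x4 -> x1) = False -> False = True
~(x3 -> ~(x4 -> x1)) = ~True = False
((x1 -> x3) -> (x4 -> x6)) & ~(x3 -> ~(x4 -> x1)) = True & False = False
x6 & (((x1 -> x3) -> (x4 -> x6)) & ~(x3 -> ~(x4 -> x1))) = False & False = False
(~(x3 -> ((x1 -> x6) | (x1 & x6))) -> (((x3 -> x6) -> (x6 -> ~(x6 | x4))) -> x3)) -> (x6 & (((x1 -> x3) -> (x4 -> x6)) & ~(x3 -> ~(x4 -> x1)))) = True -> False = False

False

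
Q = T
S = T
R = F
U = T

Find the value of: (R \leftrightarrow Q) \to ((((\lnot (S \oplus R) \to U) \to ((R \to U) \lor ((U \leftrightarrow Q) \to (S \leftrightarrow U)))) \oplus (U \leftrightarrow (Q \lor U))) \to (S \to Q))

Substituting Q=T, S=T, R=F, U=T:
R \leftrightarrow Q = F \leftrightarrow T = F
S \oplus R = T \oplus F = T
\lnot (S \oplus R) = \lnot T = F
\lnot (S \oplus R) \to U = F \to T = T
R \to U = F \to T = T
U \leftrightarrow Q = T \leftrightarrow T = T
S \leftrightarrow U = T \leftrightarrow T = T
(U \leftrightarrow Q) \to (S \leftrightarrow U) = T \to T = T
(R \to U) \lor ((U \leftrightarrow Q) \to (S \leftrightarrow U)) = T \lor T = T
(\lnot (S \oplus R) \to U) \to ((R \to U) \lor ((U \leftrightarrow Q) \to (S \leftrightarrow U))) = T \to T = T
Q \lor U = T \lor T = T
U \leftrightarrow (Q \lor U) = T \leftrightarrow T = T
((\lnot (S \oplus R) \to U) \to ((R \to U) \lor ((U \leftrightarrow Q) \to (S \leftrightarrow U)))) \oplus (U \leftrightarrow (Q \lor U)) = T \oplus T = F
S \to Q = T \to T = T
(((\lnot (S \oplus R) \to U) \to ((R \to U) \lor ((U \leftrightarrow Q) \to (S \leftrightarrow U)))) \oplus (U \leftrightarrow (Q \lor U))) \to (S \to Q) = F \to T = T
(R \leftrightarrow Q) \to ((((\lnot (S \oplus R) \to U) \to ((R \to U) \lor ((U \leftrightarrow Q) \to (S \leftrightarrow U)))) \oplus (U \leftrightarrow (Q \lor U))) \to (S \to Q)) = F \to T = T

T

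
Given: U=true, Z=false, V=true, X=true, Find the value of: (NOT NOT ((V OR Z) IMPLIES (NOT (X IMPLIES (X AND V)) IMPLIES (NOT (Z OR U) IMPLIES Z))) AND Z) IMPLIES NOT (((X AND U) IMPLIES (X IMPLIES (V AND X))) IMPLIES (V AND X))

true

Substituting U=true, Z=false, V=true, X=true:
V OR Z = true OR false = true
X AND V = true AND true = true
X IMPLIES (X AND V) = true IMPLIES true = true
NOT (X IMPLIES (X AND V)) = NOT true = false
Z OR U = false OR true = true
NOT (Z OR U) = NOT true = false
NOT (Z OR U) IMPLIES Z = false IMPLIES false = true
NOT (X IMPLIES (X AND V)) IMPLIES (NOT (Z OR U) IMPLIES Z) = false IMPLIES true = true
(V OR Z) IMPLIES (NOT (X IMPLIES (X AND V)) IMPLIES (NOT (Z OR U) IMPLIES Z)) = true IMPLIES true = true
NOT ((V OR Z) IMPLIES (NOT (X IMPLIES (X AND V)) IMPLIES (NOT (Z OR U) IMPLIES Z))) = NOT true = false
NOT NOT ((V OR Z) IMPLIES (NOT (X IMPLIES (X AND V)) IMPLIES (NOT (Z OR U) IMPLIES Z))) = NOT false = true
NOT NOT ((V OR Z) IMPLIES (NOT (X IMPLIES (X AND V)) IMPLIES (NOT (Z OR U) IMPLIES Z))) AND Z = true AND false = false
X AND U = true AND true = true
V AND X = true AND true = true
X IMPLIES (V AND X) = true IMPLIES true = true
(X AND U) IMPLIES (X IMPLIES (V AND X)) = true IMPLIES true = true
V AND X = true AND true = true
((X AND U) IMPLIES (X IMPLIES (V AND X))) IMPLIES (V AND X) = true IMPLIES true = true
NOT (((X AND U) IMPLIES (X IMPLIES (V AND X))) IMPLIES (V AND X)) = NOT true = false
(NOT NOT ((V OR Z) IMPLIES (NOT (X IMPLIES (X AND V)) IMPLIES (NOT (Z OR U) IMPLIES Z))) AND Z) IMPLIES NOT (((X AND U) IMPLIES (X IMPLIES (V AND X))) IMPLIES (V AND X)) = false IMPLIES false = true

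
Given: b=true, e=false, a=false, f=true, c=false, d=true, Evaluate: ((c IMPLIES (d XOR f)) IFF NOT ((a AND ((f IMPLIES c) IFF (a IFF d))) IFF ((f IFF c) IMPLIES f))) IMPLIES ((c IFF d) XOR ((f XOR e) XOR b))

false

d XOR f = true XOR true = false
c IMPLIES (d XOR f) = false IMPLIES false = true
f IMPLIES c = true IMPLIES false = false
a IFF d = false IFF true = false
(f IMPLIES c) IFF (a IFF d) = false IFF false = true
a AND ((f IMPLIES c) IFF (a IFF d)) = false AND true = false
f IFF c = true IFF false = false
(f IFF c) IMPLIES f = false IMPLIES true = true
(a AND ((f IMPLIES c) IFF (a IFF d))) IFF ((f IFF c) IMPLIES f) = false IFF true = false
NOT ((a AND ((f IMPLIES c) IFF (a IFF d))) IFF ((f IFF c) IMPLIES f)) = NOT false = true
(c IMPLIES (d XOR f)) IFF NOT ((a AND ((f IMPLIES c) IFF (a IFF d))) IFF ((f IFF c) IMPLIES f)) = true IFF true = true
c IFF d = false IFF true = false
f XOR e = true XOR false = true
(f XOR e) XOR b = true XOR true = false
(c IFF d) XOR ((f XOR e) XOR b) = false XOR false = false
((c IMPLIES (d XOR f)) IFF NOT ((a AND ((f IMPLIES c) IFF (a IFF d))) IFF ((f IFF c) IMPLIES f))) IMPLIES ((c IFF d) XOR ((f XOR e) XOR b)) = true IMPLIES false = false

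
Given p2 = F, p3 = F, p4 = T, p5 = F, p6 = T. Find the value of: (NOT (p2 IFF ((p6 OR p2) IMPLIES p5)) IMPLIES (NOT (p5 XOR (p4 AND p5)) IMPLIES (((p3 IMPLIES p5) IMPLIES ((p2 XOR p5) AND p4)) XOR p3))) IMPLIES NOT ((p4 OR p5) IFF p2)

T

p6 OR p2 = T OR F = T
(p6 OR p2) IMPLIES p5 = T IMPLIES F = F
p2 IFF ((p6 OR p2) IMPLIES p5) = F IFF F = T
NOT (p2 IFF ((p6 OR p2) IMPLIES p5)) = NOT T = F
p4 AND p5 = T AND F = F
p5 XOR (p4 AND p5) = F XOR F = F
NOT (p5 XOR (p4 AND p5)) = NOT F = T
p3 IMPLIES p5 = F IMPLIES F = T
p2 XOR p5 = F XOR F = F
(p2 XOR p5) AND p4 = F AND T = F
(p3 IMPLIES p5) IMPLIES ((p2 XOR p5) AND p4) = T IMPLIES F = F
((p3 IMPLIES p5) IMPLIES ((p2 XOR p5) AND p4)) XOR p3 = F XOR F = F
NOT (p5 XOR (p4 AND p5)) IMPLIES (((p3 IMPLIES p5) IMPLIES ((p2 XOR p5) AND p4)) XOR p3) = T IMPLIES F = F
NOT (p2 IFF ((p6 OR p2) IMPLIES p5)) IMPLIES (NOT (p5 XOR (p4 AND p5)) IMPLIES (((p3 IMPLIES p5) IMPLIES ((p2 XOR p5) AND p4)) XOR p3)) = F IMPLIES F = T
p4 OR p5 = T OR F = T
(p4 OR p5) IFF p2 = T IFF F = F
NOT ((p4 OR p5) IFF p2) = NOT F = T
(NOT (p2 IFF ((p6 OR p2) IMPLIES p5)) IMPLIES (NOT (p5 XOR (p4 AND p5)) IMPLIES (((p3 IMPLIES p5) IMPLIES ((p2 XOR p5) AND p4)) XOR p3))) IMPLIES NOT ((p4 OR p5) IFF p2) = T IMPLIES T = T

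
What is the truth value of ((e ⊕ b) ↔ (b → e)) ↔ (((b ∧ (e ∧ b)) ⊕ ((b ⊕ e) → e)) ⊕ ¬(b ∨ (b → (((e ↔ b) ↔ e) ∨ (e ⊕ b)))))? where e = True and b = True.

e ⊕ b = True ⊕ True = False
b → e = True → True = True
(e ⊕ b) ↔ (b → e) = False ↔ True = False
e ∧ b = True ∧ True = True
b ∧ (e ∧ b) = True ∧ True = True
b ⊕ e = True ⊕ True = False
(b ⊕ e) → e = False → True = True
(b ∧ (e ∧ b)) ⊕ ((b ⊕ e) → e) = True ⊕ True = False
e ↔ b = True ↔ True = True
(e ↔ b) ↔ e = True ↔ True = True
e ⊕ b = True ⊕ True = False
((e ↔ b) ↔ e) ∨ (e ⊕ b) = True ∨ False = True
b → (((e ↔ b) ↔ e) ∨ (e ⊕ b)) = True → True = True
b ∨ (b → (((e ↔ b) ↔ e) ∨ (e ⊕ b))) = True ∨ True = True
¬(b ∨ (b → (((e ↔ b) ↔ e) ∨ (e ⊕ b)))) = ¬True = False
((b ∧ (e ∧ b)) ⊕ ((b ⊕ e) → e)) ⊕ ¬(b ∨ (b → (((e ↔ b) ↔ e) ∨ (e ⊕ b)))) = False ⊕ False = False
((e ⊕ b) ↔ (b → e)) ↔ (((b ∧ (e ∧ b)) ⊕ ((b ⊕ e) → e)) ⊕ ¬(b ∨ (b → (((e ↔ b) ↔ e) ∨ (e ⊕ b))))) = False ↔ False = True

True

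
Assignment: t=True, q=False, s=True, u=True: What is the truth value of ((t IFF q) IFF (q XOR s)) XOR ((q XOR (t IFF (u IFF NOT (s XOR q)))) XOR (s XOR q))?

True

t IFF q = True IFF False = False
q XOR s = False XOR True = True
(t IFF q) IFF (q XOR s) = False IFF True = False
s XOR q = True XOR False = True
NOT (s XOR q) = NOT True = False
u IFF NOT (s XOR q) = True IFF False = False
t IFF (u IFF NOT (s XOR q)) = True IFF False = False
q XOR (t IFF (u IFF NOT (s XOR q))) = False XOR False = False
s XOR q = True XOR False = True
(q XOR (t IFF (u IFF NOT (s XOR q)))) XOR (s XOR q) = False XOR True = True
((t IFF q) IFF (q XOR s)) XOR ((q XOR (t IFF (u IFF NOT (s XOR q)))) XOR (s XOR q)) = False XOR True = True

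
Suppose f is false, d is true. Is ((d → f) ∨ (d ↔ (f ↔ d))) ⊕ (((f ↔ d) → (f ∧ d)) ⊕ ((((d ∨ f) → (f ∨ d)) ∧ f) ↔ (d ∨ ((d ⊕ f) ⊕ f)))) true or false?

True

d → f = True → False = False
f ↔ d = False ↔ True = False
d ↔ (f ↔ d) = True ↔ False = False
(d → f) ∨ (d ↔ (f ↔ d)) = False ∨ False = False
f ↔ d = False ↔ True = False
f ∧ d = False ∧ True = False
(f ↔ d) → (f ∧ d) = False → False = True
d ∨ f = True ∨ False = True
f ∨ d = False ∨ True = True
(d ∨ f) → (f ∨ d) = True → True = True
((d ∨ f) → (f ∨ d)) ∧ f = True ∧ False = False
d ⊕ f = True ⊕ False = True
(d ⊕ f) ⊕ f = True ⊕ False = True
d ∨ ((d ⊕ f) ⊕ f) = True ∨ True = True
(((d ∨ f) → (f ∨ d)) ∧ f) ↔ (d ∨ ((d ⊕ f) ⊕ f)) = False ↔ True = False
((f ↔ d) → (f ∧ d)) ⊕ ((((d ∨ f) → (f ∨ d)) ∧ f) ↔ (d ∨ ((d ⊕ f) ⊕ f))) = True ⊕ False = True
((d → f) ∨ (d ↔ (f ↔ d))) ⊕ (((f ↔ d) → (f ∧ d)) ⊕ ((((d ∨ f) → (f ∨ d)) ∧ f) ↔ (d ∨ ((d ⊕ f) ⊕ f)))) = False ⊕ True = True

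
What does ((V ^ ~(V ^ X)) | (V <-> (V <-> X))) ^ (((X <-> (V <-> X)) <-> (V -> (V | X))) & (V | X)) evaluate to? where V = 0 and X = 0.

1

V ^ X = 0 ^ 0 = 0
~(V ^ X) = ~0 = 1
V ^ ~(V ^ X) = 0 ^ 1 = 1
V <-> X = 0 <-> 0 = 1
V <-> (V <-> X) = 0 <-> 1 = 0
(V ^ ~(V ^ X)) | (V <-> (V <-> X)) = 1 | 0 = 1
V <-> X = 0 <-> 0 = 1
X <-> (V <-> X) = 0 <-> 1 = 0
V | X = 0 | 0 = 0
V -> (V | X) = 0 -> 0 = 1
(X <-> (V <-> X)) <-> (V -> (V | X)) = 0 <-> 1 = 0
V | X = 0 | 0 = 0
((X <-> (V <-> X)) <-> (V -> (V | X))) & (V | X) = 0 & 0 = 0
((V ^ ~(V ^ X)) | (V <-> (V <-> X))) ^ (((X <-> (V <-> X)) <-> (V -> (V | X))) & (V | X)) = 1 ^ 0 = 1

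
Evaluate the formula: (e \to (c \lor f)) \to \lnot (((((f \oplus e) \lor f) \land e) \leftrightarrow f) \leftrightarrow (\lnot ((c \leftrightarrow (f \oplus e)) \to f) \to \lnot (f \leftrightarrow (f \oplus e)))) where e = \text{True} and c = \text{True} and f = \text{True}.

Substituting e=\text{True}, c=\text{True}, f=\text{True}:
c \lor f = \text{True} \lor \text{True} = \text{True}
e \to (c \lor f) = \text{True} \to \text{True} = \text{True}
f \oplus e = \text{True} \oplus \text{True} = \text{False}
(f \oplus e) \lor f = \text{False} \lor \text{True} = \text{True}
((f \oplus e) \lor f) \land e = \text{True} \land \text{True} = \text{True}
(((f \oplus e) \lor f) \land e) \leftrightarrow f = \text{True} \leftrightarrow \text{True} = \text{True}
f \oplus e = \text{True} \oplus \text{True} = \text{False}
c \leftrightarrow (f \oplus e) = \text{True} \leftrightarrow \text{False} = \text{False}
(c \leftrightarrow (f \oplus e)) \to f = \text{False} \to \text{True} = \text{True}
\lnot ((c \leftrightarrow (f \oplus e)) \to f) = \lnot \text{True} = \text{False}
f \oplus e = \text{True} \oplus \text{True} = \text{False}
f \leftrightarrow (f \oplus e) = \text{True} \leftrightarrow \text{False} = \text{False}
\lnot (f \leftrightarrow (f \oplus e)) = \lnot \text{False} = \text{True}
\lnot ((c \leftrightarrow (f \oplus e)) \to f) \to \lnot (f \leftrightarrow (f \oplus e)) = \text{False} \to \text{True} = \text{True}
((((f \oplus e) \lor f) \land e) \leftrightarrow f) \leftrightarrow (\lnot ((c \leftrightarrow (f \oplus e)) \to f) \to \lnot (f \leftrightarrow (f \oplus e))) = \text{True} \leftrightarrow \text{True} = \text{True}
\lnot (((((f \oplus e) \lor f) \land e) \leftrightarrow f) \leftrightarrow (\lnot ((c \leftrightarrow (f \oplus e)) \to f) \to \lnot (f \leftrightarrow (f \oplus e)))) = \lnot \text{True} = \text{False}
(e \to (c \lor f)) \to \lnot (((((f \oplus e) \lor f) \land e) \leftrightarrow f) \leftrightarrow (\lnot ((c \leftrightarrow (f \oplus e)) \to f) \to \lnot (f \leftrightarrow (f \oplus e)))) = \text{True} \to \text{False} = \text{False}

\text{False}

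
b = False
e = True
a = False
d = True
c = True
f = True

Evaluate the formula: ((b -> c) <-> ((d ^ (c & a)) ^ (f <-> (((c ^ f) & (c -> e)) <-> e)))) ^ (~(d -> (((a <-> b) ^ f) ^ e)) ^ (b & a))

b -> c = False -> True = True
c & a = True & False = False
d ^ (c & a) = True ^ False = True
c ^ f = True ^ True = False
c -> e = True -> True = True
(c ^ f) & (c -> e) = False & True = False
((c ^ f) & (c -> e)) <-> e = False <-> True = False
f <-> (((c ^ f) & (c -> e)) <-> e) = True <-> False = False
(d ^ (c & a)) ^ (f <-> (((c ^ f) & (c -> e)) <-> e)) = True ^ False = True
(b -> c) <-> ((d ^ (c & a)) ^ (f <-> (((c ^ f) & (c -> e)) <-> e))) = True <-> True = True
a <-> b = False <-> False = True
(a <-> b) ^ f = True ^ True = False
((a <-> b) ^ f) ^ e = False ^ True = True
d -> (((a <-> b) ^ f) ^ e) = True -> True = True
~(d -> (((a <-> b) ^ f) ^ e)) = ~True = False
b & a = False & False = False
~(d -> (((a <-> b) ^ f) ^ e)) ^ (b & a) = False ^ False = False
((b -> c) <-> ((d ^ (c & a)) ^ (f <-> (((c ^ f) & (c -> e)) <-> e)))) ^ (~(d -> (((a <-> b) ^ f) ^ e)) ^ (b & a)) = True ^ False = True

True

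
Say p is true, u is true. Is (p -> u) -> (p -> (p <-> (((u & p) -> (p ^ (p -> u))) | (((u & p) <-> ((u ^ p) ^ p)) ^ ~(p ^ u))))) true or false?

F

Substituting p=T, u=T:
p -> u = T -> T = T
u & p = T & T = T
p -> u = T -> T = T
p ^ (p -> u) = T ^ T = F
(u & p) -> (p ^ (p -> u)) = T -> F = F
u & p = T & T = T
u ^ p = T ^ T = F
(u ^ p) ^ p = F ^ T = T
(u & p) <-> ((u ^ p) ^ p) = T <-> T = T
p ^ u = T ^ T = F
~(p ^ u) = ~F = T
((u & p) <-> ((u ^ p) ^ p)) ^ ~(p ^ u) = T ^ T = F
((u & p) -> (p ^ (p -> u))) | (((u & p) <-> ((u ^ p) ^ p)) ^ ~(p ^ u)) = F | F = F
p <-> (((u & p) -> (p ^ (p -> u))) | (((u & p) <-> ((u ^ p) ^ p)) ^ ~(p ^ u))) = T <-> F = F
p -> (p <-> (((u & p) -> (p ^ (p -> u))) | (((u & p) <-> ((u ^ p) ^ p)) ^ ~(p ^ u)))) = T -> F = F
(p -> u) -> (p -> (p <-> (((u & p) -> (p ^ (p -> u))) | (((u & p) <-> ((u ^ p) ^ p)) ^ ~(p ^ u))))) = T -> F = F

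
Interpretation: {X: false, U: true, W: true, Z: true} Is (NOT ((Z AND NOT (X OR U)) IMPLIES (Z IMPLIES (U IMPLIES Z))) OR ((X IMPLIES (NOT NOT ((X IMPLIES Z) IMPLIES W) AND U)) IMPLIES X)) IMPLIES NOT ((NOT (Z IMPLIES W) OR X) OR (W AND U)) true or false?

true

X OR U = false OR true = true
NOT (X OR U) = NOT true = false
Z AND NOT (X OR U) = true AND false = false
U IMPLIES Z = true IMPLIES true = true
Z IMPLIES (U IMPLIES Z) = true IMPLIES true = true
(Z AND NOT (X OR U)) IMPLIES (Z IMPLIES (U IMPLIES Z)) = false IMPLIES true = true
NOT ((Z AND NOT (X OR U)) IMPLIES (Z IMPLIES (U IMPLIES Z))) = NOT true = false
X IMPLIES Z = false IMPLIES true = true
(X IMPLIES Z) IMPLIES W = true IMPLIES true = true
NOT ((X IMPLIES Z) IMPLIES W) = NOT true = false
NOT NOT ((X IMPLIES Z) IMPLIES W) = NOT false = true
NOT NOT ((X IMPLIES Z) IMPLIES W) AND U = true AND true = true
X IMPLIES (NOT NOT ((X IMPLIES Z) IMPLIES W) AND U) = false IMPLIES true = true
(X IMPLIES (NOT NOT ((X IMPLIES Z) IMPLIES W) AND U)) IMPLIES X = true IMPLIES false = false
NOT ((Z AND NOT (X OR U)) IMPLIES (Z IMPLIES (U IMPLIES Z))) OR ((X IMPLIES (NOT NOT ((X IMPLIES Z) IMPLIES W) AND U)) IMPLIES X) = false OR false = false
Z IMPLIES W = true IMPLIES true = true
NOT (Z IMPLIES W) = NOT true = false
NOT (Z IMPLIES W) OR X = false OR false = false
W AND U = true AND true = true
(NOT (Z IMPLIES W) OR X) OR (W AND U) = false OR true = true
NOT ((NOT (Z IMPLIES W) OR X) OR (W AND U)) = NOT true = false
(NOT ((Z AND NOT (X OR U)) IMPLIES (Z IMPLIES (U IMPLIES Z))) OR ((X IMPLIES (NOT NOT ((X IMPLIES Z) IMPLIES W) AND U)) IMPLIES X)) IMPLIES NOT ((NOT (Z IMPLIES W) OR X) OR (W AND U)) = false IMPLIES false = true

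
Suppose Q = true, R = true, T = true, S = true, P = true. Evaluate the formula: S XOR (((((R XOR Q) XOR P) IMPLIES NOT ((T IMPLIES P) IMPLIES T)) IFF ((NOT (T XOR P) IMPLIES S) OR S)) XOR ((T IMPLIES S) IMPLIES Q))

false

R XOR Q = true XOR true = false
(R XOR Q) XOR P = false XOR true = true
T IMPLIES P = true IMPLIES true = true
(T IMPLIES P) IMPLIES T = true IMPLIES true = true
NOT ((T IMPLIES P) IMPLIES T) = NOT true = false
((R XOR Q) XOR P) IMPLIES NOT ((T IMPLIES P) IMPLIES T) = true IMPLIES false = false
T XOR P = true XOR true = false
NOT (T XOR P) = NOT false = true
NOT (T XOR P) IMPLIES S = true IMPLIES true = true
(NOT (T XOR P) IMPLIES S) OR S = true OR true = true
(((R XOR Q) XOR P) IMPLIES NOT ((T IMPLIES P) IMPLIES T)) IFF ((NOT (T XOR P) IMPLIES S) OR S) = false IFF true = false
T IMPLIES S = true IMPLIES true = true
(T IMPLIES S) IMPLIES Q = true IMPLIES true = true
((((R XOR Q) XOR P) IMPLIES NOT ((T IMPLIES P) IMPLIES T)) IFF ((NOT (T XOR P) IMPLIES S) OR S)) XOR ((T IMPLIES S) IMPLIES Q) = false XOR true = true
S XOR (((((R XOR Q) XOR P) IMPLIES NOT ((T IMPLIES P) IMPLIES T)) IFF ((NOT (T XOR P) IMPLIES S) OR S)) XOR ((T IMPLIES S) IMPLIES Q)) = true XOR true = false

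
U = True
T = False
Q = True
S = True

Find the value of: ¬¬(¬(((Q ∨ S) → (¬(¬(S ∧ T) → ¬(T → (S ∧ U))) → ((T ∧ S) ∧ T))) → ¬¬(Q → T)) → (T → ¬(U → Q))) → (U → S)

Substituting U=True, T=False, Q=True, S=True:
Q ∨ S = True ∨ True = True
S ∧ T = True ∧ False = False
¬(S ∧ T) = ¬False = True
S ∧ U = True ∧ True = True
T → (S ∧ U) = False → True = True
¬(T → (S ∧ U)) = ¬True = False
¬(S ∧ T) → ¬(T → (S ∧ U)) = True → False = False
¬(¬(S ∧ T) → ¬(T → (S ∧ U))) = ¬False = True
T ∧ S = False ∧ True = False
(T ∧ S) ∧ T = False ∧ False = False
¬(¬(S ∧ T) → ¬(T → (S ∧ U))) → ((T ∧ S) ∧ T) = True → False = False
(Q ∨ S) → (¬(¬(S ∧ T) → ¬(T → (S ∧ U))) → ((T ∧ S) ∧ T)) = True → False = False
Q → T = True → False = False
¬(Q → T) = ¬False = True
¬¬(Q → T) = ¬True = False
((Q ∨ S) → (¬(¬(S ∧ T) → ¬(T → (S ∧ U))) → ((T ∧ S) ∧ T))) → ¬¬(Q → T) = False → False = True
¬(((Q ∨ S) → (¬(¬(S ∧ T) → ¬(T → (S ∧ U))) → ((T ∧ S) ∧ T))) → ¬¬(Q → T)) = ¬True = False
U → Q = True → True = True
¬(U → Q) = ¬True = False
T → ¬(U → Q) = False → False = True
¬(((Q ∨ S) → (¬(¬(S ∧ T) → ¬(T → (S ∧ U))) → ((T ∧ S) ∧ T))) → ¬¬(Q → T)) → (T → ¬(U → Q)) = False → True = True
¬(¬(((Q ∨ S) → (¬(¬(S ∧ T) → ¬(T → (S ∧ U))) → ((T ∧ S) ∧ T))) → ¬¬(Q → T)) → (T → ¬(U → Q))) = ¬True = False
¬¬(¬(((Q ∨ S) → (¬(¬(S ∧ T) → ¬(T → (S ∧ U))) → ((T ∧ S) ∧ T))) → ¬¬(Q → T)) → (T → ¬(U → Q))) = ¬False = True
U → S = True → True = True
¬¬(¬(((Q ∨ S) → (¬(¬(S ∧ T) → ¬(T → (S ∧ U))) → ((T ∧ S) ∧ T))) → ¬¬(Q → T)) → (T → ¬(U → Q))) → (U → S) = True → True = True

True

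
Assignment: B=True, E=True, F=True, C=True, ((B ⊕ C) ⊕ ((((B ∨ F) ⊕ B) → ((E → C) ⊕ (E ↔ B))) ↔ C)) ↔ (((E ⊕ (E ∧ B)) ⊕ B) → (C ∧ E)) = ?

True

B ⊕ C = True ⊕ True = False
B ∨ F = True ∨ True = True
(B ∨ F) ⊕ B = True ⊕ True = False
E → C = True → True = True
E ↔ B = True ↔ True = True
(E → C) ⊕ (E ↔ B) = True ⊕ True = False
((B ∨ F) ⊕ B) → ((E → C) ⊕ (E ↔ B)) = False → False = True
(((B ∨ F) ⊕ B) → ((E → C) ⊕ (E ↔ B))) ↔ C = True ↔ True = True
(B ⊕ C) ⊕ ((((B ∨ F) ⊕ B) → ((E → C) ⊕ (E ↔ B))) ↔ C) = False ⊕ True = True
E ∧ B = True ∧ True = True
E ⊕ (E ∧ B) = True ⊕ True = False
(E ⊕ (E ∧ B)) ⊕ B = False ⊕ True = True
C ∧ E = True ∧ True = True
((E ⊕ (E ∧ B)) ⊕ B) → (C ∧ E) = True → True = True
((B ⊕ C) ⊕ ((((B ∨ F) ⊕ B) → ((E → C) ⊕ (E ↔ B))) ↔ C)) ↔ (((E ⊕ (E ∧ B)) ⊕ B) → (C ∧ E)) = True ↔ True = True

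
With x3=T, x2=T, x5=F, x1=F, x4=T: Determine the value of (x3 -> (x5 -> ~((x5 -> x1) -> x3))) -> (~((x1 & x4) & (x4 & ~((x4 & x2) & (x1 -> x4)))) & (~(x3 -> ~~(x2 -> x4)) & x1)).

Substituting x3=T, x2=T, x5=F, x1=F, x4=T:
x5 -> x1 = F -> F = T
(x5 -> x1) -> x3 = T -> T = T
~((x5 -> x1) -> x3) = ~T = F
x5 -> ~((x5 -> x1) -> x3) = F -> F = T
x3 -> (x5 -> ~((x5 -> x1) -> x3)) = T -> T = T
x1 & x4 = F & T = F
x4 & x2 = T & T = T
x1 -> x4 = F -> T = T
(x4 & x2) & (x1 -> x4) = T & T = T
~((x4 & x2) & (x1 -> x4)) = ~T = F
x4 & ~((x4 & x2) & (x1 -> x4)) = T & F = F
(x1 & x4) & (x4 & ~((x4 & x2) & (x1 -> x4))) = F & F = F
~((x1 & x4) & (x4 & ~((x4 & x2) & (x1 -> x4)))) = ~F = T
x2 -> x4 = T -> T = T
~(x2 -> x4) = ~T = F
~~(x2 -> x4) = ~F = T
x3 -> ~~(x2 -> x4) = T -> T = T
~(x3 -> ~~(x2 -> x4)) = ~T = F
~(x3 -> ~~(x2 -> x4)) & x1 = F & F = F
~((x1 & x4) & (x4 & ~((x4 & x2) & (x1 -> x4)))) & (~(x3 -> ~~(x2 -> x4)) & x1) = T & F = F
(x3 -> (x5 -> ~((x5 -> x1) -> x3))) -> (~((x1 & x4) & (x4 & ~((x4 & x2) & (x1 -> x4)))) & (~(x3 -> ~~(x2 -> x4)) & x1)) = T -> F = F

F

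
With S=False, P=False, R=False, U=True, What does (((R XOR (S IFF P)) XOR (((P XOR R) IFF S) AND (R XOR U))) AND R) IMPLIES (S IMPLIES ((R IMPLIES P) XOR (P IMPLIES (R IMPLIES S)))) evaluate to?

True

S IFF P = False IFF False = True
R XOR (S IFF P) = False XOR True = True
P XOR R = False XOR False = False
(P XOR R) IFF S = False IFF False = True
R XOR U = False XOR True = True
((P XOR R) IFF S) AND (R XOR U) = True AND True = True
(R XOR (S IFF P)) XOR (((P XOR R) IFF S) AND (R XOR U)) = True XOR True = False
((R XOR (S IFF P)) XOR (((P XOR R) IFF S) AND (R XOR U))) AND R = False AND False = False
R IMPLIES P = False IMPLIES False = True
R IMPLIES S = False IMPLIES False = True
P IMPLIES (R IMPLIES S) = False IMPLIES True = True
(R IMPLIES P) XOR (P IMPLIES (R IMPLIES S)) = True XOR True = False
S IMPLIES ((R IMPLIES P) XOR (P IMPLIES (R IMPLIES S))) = False IMPLIES False = True
(((R XOR (S IFF P)) XOR (((P XOR R) IFF S) AND (R XOR U))) AND R) IMPLIES (S IMPLIES ((R IMPLIES P) XOR (P IMPLIES (R IMPLIES S)))) = False IMPLIES True = True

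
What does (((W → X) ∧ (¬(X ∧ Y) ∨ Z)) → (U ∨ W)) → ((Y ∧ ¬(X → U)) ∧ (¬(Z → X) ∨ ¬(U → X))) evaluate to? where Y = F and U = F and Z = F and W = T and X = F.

F

Substituting Y=F, U=F, Z=F, W=T, X=F:
W → X = T → F = F
X ∧ Y = F ∧ F = F
¬(X ∧ Y) = ¬F = T
¬(X ∧ Y) ∨ Z = T ∨ F = T
(W → X) ∧ (¬(X ∧ Y) ∨ Z) = F ∧ T = F
U ∨ W = F ∨ T = T
((W → X) ∧ (¬(X ∧ Y) ∨ Z)) → (U ∨ W) = F → T = T
X → U = F → F = T
¬(X → U) = ¬T = F
Y ∧ ¬(X → U) = F ∧ F = F
Z → X = F → F = T
¬(Z → X) = ¬T = F
U → X = F → F = T
¬(U → X) = ¬T = F
¬(Z → X) ∨ ¬(U → X) = F ∨ F = F
(Y ∧ ¬(X → U)) ∧ (¬(Z → X) ∨ ¬(U → X)) = F ∧ F = F
(((W → X) ∧ (¬(X ∧ Y) ∨ Z)) → (U ∨ W)) → ((Y ∧ ¬(X → U)) ∧ (¬(Z → X) ∨ ¬(U → X))) = T → F = F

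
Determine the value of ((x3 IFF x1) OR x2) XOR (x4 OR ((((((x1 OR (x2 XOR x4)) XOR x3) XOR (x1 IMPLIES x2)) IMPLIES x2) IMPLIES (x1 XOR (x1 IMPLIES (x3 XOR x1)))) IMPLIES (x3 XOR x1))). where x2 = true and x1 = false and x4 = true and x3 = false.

false

x3 IFF x1 = false IFF false = true
(x3 IFF x1) OR x2 = true OR true = true
x2 XOR x4 = true XOR true = false
x1 OR (x2 XOR x4) = false OR false = false
(x1 OR (x2 XOR x4)) XOR x3 = false XOR false = false
x1 IMPLIES x2 = false IMPLIES true = true
((x1 OR (x2 XOR x4)) XOR x3) XOR (x1 IMPLIES x2) = false XOR true = true
(((x1 OR (x2 XOR x4)) XOR x3) XOR (x1 IMPLIES x2)) IMPLIES x2 = true IMPLIES true = true
x3 XOR x1 = false XOR false = false
x1 IMPLIES (x3 XOR x1) = false IMPLIES false = true
x1 XOR (x1 IMPLIES (x3 XOR x1)) = false XOR true = true
((((x1 OR (x2 XOR x4)) XOR x3) XOR (x1 IMPLIES x2)) IMPLIES x2) IMPLIES (x1 XOR (x1 IMPLIES (x3 XOR x1))) = true IMPLIES true = true
x3 XOR x1 = false XOR false = false
(((((x1 OR (x2 XOR x4)) XOR x3) XOR (x1 IMPLIES x2)) IMPLIES x2) IMPLIES (x1 XOR (x1 IMPLIES (x3 XOR x1)))) IMPLIES (x3 XOR x1) = true IMPLIES false = false
x4 OR ((((((x1 OR (x2 XOR x4)) XOR x3) XOR (x1 IMPLIES x2)) IMPLIES x2) IMPLIES (x1 XOR (x1 IMPLIES (x3 XOR x1)))) IMPLIES (x3 XOR x1)) = true OR false = true
((x3 IFF x1) OR x2) XOR (x4 OR ((((((x1 OR (x2 XOR x4)) XOR x3) XOR (x1 IMPLIES x2)) IMPLIES x2) IMPLIES (x1 XOR (x1 IMPLIES (x3 XOR x1)))) IMPLIES (x3 XOR x1))) = true XOR true = false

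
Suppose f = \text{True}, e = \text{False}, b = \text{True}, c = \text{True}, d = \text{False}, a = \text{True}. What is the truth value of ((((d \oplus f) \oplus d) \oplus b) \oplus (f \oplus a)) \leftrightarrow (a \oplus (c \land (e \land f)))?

\text{False}

d \oplus f = \text{False} \oplus \text{True} = \text{True}
(d \oplus f) \oplus d = \text{True} \oplus \text{False} = \text{True}
((d \oplus f) \oplus d) \oplus b = \text{True} \oplus \text{True} = \text{False}
f \oplus a = \text{True} \oplus \text{True} = \text{False}
(((d \oplus f) \oplus d) \oplus b) \oplus (f \oplus a) = \text{False} \oplus \text{False} = \text{False}
e \land f = \text{False} \land \text{True} = \text{False}
c \land (e \land f) = \text{True} \land \text{False} = \text{False}
a \oplus (c \land (e \land f)) = \text{True} \oplus \text{False} = \text{True}
((((d \oplus f) \oplus d) \oplus b) \oplus (f \oplus a)) \leftrightarrow (a \oplus (c \land (e \land f))) = \text{False} \leftrightarrow \text{True} = \text{False}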